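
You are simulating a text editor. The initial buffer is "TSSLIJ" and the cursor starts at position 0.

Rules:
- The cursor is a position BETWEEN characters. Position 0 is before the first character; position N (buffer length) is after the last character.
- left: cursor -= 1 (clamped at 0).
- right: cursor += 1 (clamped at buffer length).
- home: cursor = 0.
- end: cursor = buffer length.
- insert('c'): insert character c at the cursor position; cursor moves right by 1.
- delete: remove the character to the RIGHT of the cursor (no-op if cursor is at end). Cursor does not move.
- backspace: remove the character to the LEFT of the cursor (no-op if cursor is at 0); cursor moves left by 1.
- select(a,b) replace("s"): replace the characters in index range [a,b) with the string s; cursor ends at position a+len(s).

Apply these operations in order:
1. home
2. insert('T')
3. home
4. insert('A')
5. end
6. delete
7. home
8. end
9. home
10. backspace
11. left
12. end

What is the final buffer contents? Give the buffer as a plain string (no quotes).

Answer: ATTSSLIJ

Derivation:
After op 1 (home): buf='TSSLIJ' cursor=0
After op 2 (insert('T')): buf='TTSSLIJ' cursor=1
After op 3 (home): buf='TTSSLIJ' cursor=0
After op 4 (insert('A')): buf='ATTSSLIJ' cursor=1
After op 5 (end): buf='ATTSSLIJ' cursor=8
After op 6 (delete): buf='ATTSSLIJ' cursor=8
After op 7 (home): buf='ATTSSLIJ' cursor=0
After op 8 (end): buf='ATTSSLIJ' cursor=8
After op 9 (home): buf='ATTSSLIJ' cursor=0
After op 10 (backspace): buf='ATTSSLIJ' cursor=0
After op 11 (left): buf='ATTSSLIJ' cursor=0
After op 12 (end): buf='ATTSSLIJ' cursor=8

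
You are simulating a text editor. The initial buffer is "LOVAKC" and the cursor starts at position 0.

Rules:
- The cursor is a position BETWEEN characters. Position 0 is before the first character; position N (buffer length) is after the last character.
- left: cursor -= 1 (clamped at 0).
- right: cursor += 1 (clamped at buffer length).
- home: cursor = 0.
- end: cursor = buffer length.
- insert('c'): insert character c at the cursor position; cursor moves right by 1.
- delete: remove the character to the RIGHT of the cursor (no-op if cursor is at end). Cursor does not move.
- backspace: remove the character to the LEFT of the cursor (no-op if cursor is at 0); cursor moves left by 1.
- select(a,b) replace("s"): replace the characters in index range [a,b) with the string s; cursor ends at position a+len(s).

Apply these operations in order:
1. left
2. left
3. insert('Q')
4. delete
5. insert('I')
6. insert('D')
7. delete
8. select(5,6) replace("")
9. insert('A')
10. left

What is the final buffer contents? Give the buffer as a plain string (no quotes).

After op 1 (left): buf='LOVAKC' cursor=0
After op 2 (left): buf='LOVAKC' cursor=0
After op 3 (insert('Q')): buf='QLOVAKC' cursor=1
After op 4 (delete): buf='QOVAKC' cursor=1
After op 5 (insert('I')): buf='QIOVAKC' cursor=2
After op 6 (insert('D')): buf='QIDOVAKC' cursor=3
After op 7 (delete): buf='QIDVAKC' cursor=3
After op 8 (select(5,6) replace("")): buf='QIDVAC' cursor=5
After op 9 (insert('A')): buf='QIDVAAC' cursor=6
After op 10 (left): buf='QIDVAAC' cursor=5

Answer: QIDVAAC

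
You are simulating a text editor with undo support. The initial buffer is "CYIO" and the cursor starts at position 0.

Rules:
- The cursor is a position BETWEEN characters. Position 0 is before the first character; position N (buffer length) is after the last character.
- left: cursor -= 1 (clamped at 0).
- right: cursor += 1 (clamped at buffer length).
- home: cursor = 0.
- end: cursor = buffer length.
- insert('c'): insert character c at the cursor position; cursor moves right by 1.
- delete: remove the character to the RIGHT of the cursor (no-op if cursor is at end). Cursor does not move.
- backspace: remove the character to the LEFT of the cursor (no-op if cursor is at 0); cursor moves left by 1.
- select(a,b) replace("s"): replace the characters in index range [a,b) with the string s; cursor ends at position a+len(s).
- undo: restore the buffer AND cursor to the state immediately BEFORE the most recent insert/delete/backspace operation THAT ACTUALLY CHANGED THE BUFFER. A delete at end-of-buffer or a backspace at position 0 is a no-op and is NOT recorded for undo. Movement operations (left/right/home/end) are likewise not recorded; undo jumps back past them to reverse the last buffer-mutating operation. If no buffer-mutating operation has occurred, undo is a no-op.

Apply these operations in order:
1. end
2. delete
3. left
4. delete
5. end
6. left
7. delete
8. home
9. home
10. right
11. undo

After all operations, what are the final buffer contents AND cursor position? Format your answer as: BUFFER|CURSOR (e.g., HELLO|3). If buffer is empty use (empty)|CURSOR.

Answer: CYI|2

Derivation:
After op 1 (end): buf='CYIO' cursor=4
After op 2 (delete): buf='CYIO' cursor=4
After op 3 (left): buf='CYIO' cursor=3
After op 4 (delete): buf='CYI' cursor=3
After op 5 (end): buf='CYI' cursor=3
After op 6 (left): buf='CYI' cursor=2
After op 7 (delete): buf='CY' cursor=2
After op 8 (home): buf='CY' cursor=0
After op 9 (home): buf='CY' cursor=0
After op 10 (right): buf='CY' cursor=1
After op 11 (undo): buf='CYI' cursor=2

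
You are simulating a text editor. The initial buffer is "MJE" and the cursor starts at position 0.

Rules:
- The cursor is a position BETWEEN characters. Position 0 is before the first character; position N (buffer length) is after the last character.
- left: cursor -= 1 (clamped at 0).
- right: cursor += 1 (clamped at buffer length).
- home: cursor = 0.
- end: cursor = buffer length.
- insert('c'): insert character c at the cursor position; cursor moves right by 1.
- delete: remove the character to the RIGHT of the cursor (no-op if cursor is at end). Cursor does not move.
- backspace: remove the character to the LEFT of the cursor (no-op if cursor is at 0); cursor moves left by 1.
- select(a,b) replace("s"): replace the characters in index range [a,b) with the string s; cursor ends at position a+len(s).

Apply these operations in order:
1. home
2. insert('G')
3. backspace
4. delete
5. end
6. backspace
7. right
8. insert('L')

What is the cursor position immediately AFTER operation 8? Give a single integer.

Answer: 2

Derivation:
After op 1 (home): buf='MJE' cursor=0
After op 2 (insert('G')): buf='GMJE' cursor=1
After op 3 (backspace): buf='MJE' cursor=0
After op 4 (delete): buf='JE' cursor=0
After op 5 (end): buf='JE' cursor=2
After op 6 (backspace): buf='J' cursor=1
After op 7 (right): buf='J' cursor=1
After op 8 (insert('L')): buf='JL' cursor=2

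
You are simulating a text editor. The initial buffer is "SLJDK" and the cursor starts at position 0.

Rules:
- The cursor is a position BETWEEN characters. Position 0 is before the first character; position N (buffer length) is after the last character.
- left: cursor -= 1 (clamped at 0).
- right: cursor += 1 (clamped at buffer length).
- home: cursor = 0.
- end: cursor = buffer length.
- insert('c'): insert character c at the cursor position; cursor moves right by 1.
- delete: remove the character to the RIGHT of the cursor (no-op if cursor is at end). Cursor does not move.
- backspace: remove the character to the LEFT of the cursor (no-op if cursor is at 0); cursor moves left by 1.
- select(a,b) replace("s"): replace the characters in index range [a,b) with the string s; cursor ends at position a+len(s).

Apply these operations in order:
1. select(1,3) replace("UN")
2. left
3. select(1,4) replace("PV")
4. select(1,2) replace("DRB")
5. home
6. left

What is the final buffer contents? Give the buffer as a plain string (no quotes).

After op 1 (select(1,3) replace("UN")): buf='SUNDK' cursor=3
After op 2 (left): buf='SUNDK' cursor=2
After op 3 (select(1,4) replace("PV")): buf='SPVK' cursor=3
After op 4 (select(1,2) replace("DRB")): buf='SDRBVK' cursor=4
After op 5 (home): buf='SDRBVK' cursor=0
After op 6 (left): buf='SDRBVK' cursor=0

Answer: SDRBVK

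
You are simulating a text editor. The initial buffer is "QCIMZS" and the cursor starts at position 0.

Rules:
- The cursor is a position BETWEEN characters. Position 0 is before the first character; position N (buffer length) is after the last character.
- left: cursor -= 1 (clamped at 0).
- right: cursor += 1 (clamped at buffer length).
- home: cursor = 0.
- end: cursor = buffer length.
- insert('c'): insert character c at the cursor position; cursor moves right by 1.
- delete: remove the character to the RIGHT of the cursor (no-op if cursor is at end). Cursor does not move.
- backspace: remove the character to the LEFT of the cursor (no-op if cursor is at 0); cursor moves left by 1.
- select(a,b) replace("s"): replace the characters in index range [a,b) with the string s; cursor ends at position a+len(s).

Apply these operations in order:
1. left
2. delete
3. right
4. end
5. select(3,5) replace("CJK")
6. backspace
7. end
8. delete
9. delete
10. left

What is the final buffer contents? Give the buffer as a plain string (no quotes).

After op 1 (left): buf='QCIMZS' cursor=0
After op 2 (delete): buf='CIMZS' cursor=0
After op 3 (right): buf='CIMZS' cursor=1
After op 4 (end): buf='CIMZS' cursor=5
After op 5 (select(3,5) replace("CJK")): buf='CIMCJK' cursor=6
After op 6 (backspace): buf='CIMCJ' cursor=5
After op 7 (end): buf='CIMCJ' cursor=5
After op 8 (delete): buf='CIMCJ' cursor=5
After op 9 (delete): buf='CIMCJ' cursor=5
After op 10 (left): buf='CIMCJ' cursor=4

Answer: CIMCJ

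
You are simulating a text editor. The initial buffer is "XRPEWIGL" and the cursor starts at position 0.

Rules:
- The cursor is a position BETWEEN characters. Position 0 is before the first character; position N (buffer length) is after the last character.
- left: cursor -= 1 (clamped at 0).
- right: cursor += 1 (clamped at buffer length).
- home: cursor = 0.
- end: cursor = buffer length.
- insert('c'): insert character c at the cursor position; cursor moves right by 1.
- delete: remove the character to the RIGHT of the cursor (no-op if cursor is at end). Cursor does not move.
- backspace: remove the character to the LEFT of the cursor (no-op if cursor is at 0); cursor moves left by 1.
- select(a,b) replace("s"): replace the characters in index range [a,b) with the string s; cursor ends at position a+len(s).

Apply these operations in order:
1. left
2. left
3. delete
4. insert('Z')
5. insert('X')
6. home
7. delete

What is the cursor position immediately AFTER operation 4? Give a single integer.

After op 1 (left): buf='XRPEWIGL' cursor=0
After op 2 (left): buf='XRPEWIGL' cursor=0
After op 3 (delete): buf='RPEWIGL' cursor=0
After op 4 (insert('Z')): buf='ZRPEWIGL' cursor=1

Answer: 1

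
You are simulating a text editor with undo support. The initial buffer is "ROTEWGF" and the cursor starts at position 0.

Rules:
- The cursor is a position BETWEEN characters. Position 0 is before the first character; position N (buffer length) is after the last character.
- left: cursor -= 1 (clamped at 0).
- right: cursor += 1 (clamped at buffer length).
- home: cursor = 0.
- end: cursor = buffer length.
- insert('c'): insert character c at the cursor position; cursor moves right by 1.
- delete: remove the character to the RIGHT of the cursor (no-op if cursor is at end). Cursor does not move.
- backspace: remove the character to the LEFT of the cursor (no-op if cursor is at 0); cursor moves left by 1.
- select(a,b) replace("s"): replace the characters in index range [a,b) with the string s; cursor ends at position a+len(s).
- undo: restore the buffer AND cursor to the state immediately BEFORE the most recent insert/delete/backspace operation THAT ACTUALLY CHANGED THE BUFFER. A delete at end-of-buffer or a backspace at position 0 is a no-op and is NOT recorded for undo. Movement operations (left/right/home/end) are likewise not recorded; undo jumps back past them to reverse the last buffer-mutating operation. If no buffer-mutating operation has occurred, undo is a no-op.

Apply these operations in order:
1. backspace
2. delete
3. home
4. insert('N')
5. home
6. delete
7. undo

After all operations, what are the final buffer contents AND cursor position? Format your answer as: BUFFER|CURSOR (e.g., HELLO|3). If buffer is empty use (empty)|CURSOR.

Answer: NOTEWGF|0

Derivation:
After op 1 (backspace): buf='ROTEWGF' cursor=0
After op 2 (delete): buf='OTEWGF' cursor=0
After op 3 (home): buf='OTEWGF' cursor=0
After op 4 (insert('N')): buf='NOTEWGF' cursor=1
After op 5 (home): buf='NOTEWGF' cursor=0
After op 6 (delete): buf='OTEWGF' cursor=0
After op 7 (undo): buf='NOTEWGF' cursor=0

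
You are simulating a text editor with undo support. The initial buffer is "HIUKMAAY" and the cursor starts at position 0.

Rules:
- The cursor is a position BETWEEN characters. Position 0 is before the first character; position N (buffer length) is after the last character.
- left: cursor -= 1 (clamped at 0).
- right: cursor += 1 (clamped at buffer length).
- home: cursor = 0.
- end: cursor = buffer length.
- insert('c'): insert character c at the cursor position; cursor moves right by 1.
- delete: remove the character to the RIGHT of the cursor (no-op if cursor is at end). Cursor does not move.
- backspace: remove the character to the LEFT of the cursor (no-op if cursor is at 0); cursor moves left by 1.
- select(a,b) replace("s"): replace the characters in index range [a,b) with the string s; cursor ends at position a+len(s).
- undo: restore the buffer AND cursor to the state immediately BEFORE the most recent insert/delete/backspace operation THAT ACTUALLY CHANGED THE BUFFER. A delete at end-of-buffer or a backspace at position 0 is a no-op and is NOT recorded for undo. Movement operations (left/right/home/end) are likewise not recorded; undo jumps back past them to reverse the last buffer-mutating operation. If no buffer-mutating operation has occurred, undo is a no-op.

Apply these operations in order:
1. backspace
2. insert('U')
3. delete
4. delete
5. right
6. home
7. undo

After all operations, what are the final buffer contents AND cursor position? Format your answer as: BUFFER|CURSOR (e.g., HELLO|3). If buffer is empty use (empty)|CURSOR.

Answer: UIUKMAAY|1

Derivation:
After op 1 (backspace): buf='HIUKMAAY' cursor=0
After op 2 (insert('U')): buf='UHIUKMAAY' cursor=1
After op 3 (delete): buf='UIUKMAAY' cursor=1
After op 4 (delete): buf='UUKMAAY' cursor=1
After op 5 (right): buf='UUKMAAY' cursor=2
After op 6 (home): buf='UUKMAAY' cursor=0
After op 7 (undo): buf='UIUKMAAY' cursor=1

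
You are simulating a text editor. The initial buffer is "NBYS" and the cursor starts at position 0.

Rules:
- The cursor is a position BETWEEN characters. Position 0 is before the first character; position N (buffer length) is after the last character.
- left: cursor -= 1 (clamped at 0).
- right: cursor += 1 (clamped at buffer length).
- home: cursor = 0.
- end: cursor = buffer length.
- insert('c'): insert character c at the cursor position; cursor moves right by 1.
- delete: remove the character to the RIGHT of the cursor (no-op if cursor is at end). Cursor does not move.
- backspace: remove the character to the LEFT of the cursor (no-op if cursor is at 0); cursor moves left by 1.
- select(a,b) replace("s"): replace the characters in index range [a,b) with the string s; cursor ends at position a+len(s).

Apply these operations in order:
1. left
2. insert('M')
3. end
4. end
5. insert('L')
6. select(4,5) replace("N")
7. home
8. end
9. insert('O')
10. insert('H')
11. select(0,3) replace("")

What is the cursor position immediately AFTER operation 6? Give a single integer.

After op 1 (left): buf='NBYS' cursor=0
After op 2 (insert('M')): buf='MNBYS' cursor=1
After op 3 (end): buf='MNBYS' cursor=5
After op 4 (end): buf='MNBYS' cursor=5
After op 5 (insert('L')): buf='MNBYSL' cursor=6
After op 6 (select(4,5) replace("N")): buf='MNBYNL' cursor=5

Answer: 5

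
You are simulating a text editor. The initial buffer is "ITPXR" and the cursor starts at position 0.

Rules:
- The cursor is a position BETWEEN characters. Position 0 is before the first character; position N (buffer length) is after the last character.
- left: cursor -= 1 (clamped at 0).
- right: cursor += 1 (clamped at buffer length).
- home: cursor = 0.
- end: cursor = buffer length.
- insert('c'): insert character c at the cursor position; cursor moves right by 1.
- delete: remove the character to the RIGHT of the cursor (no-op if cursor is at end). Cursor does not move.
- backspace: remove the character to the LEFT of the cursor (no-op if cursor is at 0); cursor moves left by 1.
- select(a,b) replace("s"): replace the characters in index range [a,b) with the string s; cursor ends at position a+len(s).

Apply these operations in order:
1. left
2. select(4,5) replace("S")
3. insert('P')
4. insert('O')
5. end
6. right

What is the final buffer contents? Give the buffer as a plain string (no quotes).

After op 1 (left): buf='ITPXR' cursor=0
After op 2 (select(4,5) replace("S")): buf='ITPXS' cursor=5
After op 3 (insert('P')): buf='ITPXSP' cursor=6
After op 4 (insert('O')): buf='ITPXSPO' cursor=7
After op 5 (end): buf='ITPXSPO' cursor=7
After op 6 (right): buf='ITPXSPO' cursor=7

Answer: ITPXSPO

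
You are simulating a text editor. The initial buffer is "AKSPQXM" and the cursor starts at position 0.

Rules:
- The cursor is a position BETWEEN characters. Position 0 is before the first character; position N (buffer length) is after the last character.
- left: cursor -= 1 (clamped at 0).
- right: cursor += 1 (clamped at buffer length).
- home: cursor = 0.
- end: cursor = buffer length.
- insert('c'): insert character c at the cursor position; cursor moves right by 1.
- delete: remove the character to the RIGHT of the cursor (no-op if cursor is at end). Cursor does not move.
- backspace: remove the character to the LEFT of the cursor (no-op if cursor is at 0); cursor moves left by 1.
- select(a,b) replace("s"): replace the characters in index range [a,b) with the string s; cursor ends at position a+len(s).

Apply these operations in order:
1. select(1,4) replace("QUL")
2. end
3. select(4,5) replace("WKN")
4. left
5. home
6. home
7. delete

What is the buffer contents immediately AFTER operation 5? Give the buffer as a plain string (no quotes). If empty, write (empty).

Answer: AQULWKNXM

Derivation:
After op 1 (select(1,4) replace("QUL")): buf='AQULQXM' cursor=4
After op 2 (end): buf='AQULQXM' cursor=7
After op 3 (select(4,5) replace("WKN")): buf='AQULWKNXM' cursor=7
After op 4 (left): buf='AQULWKNXM' cursor=6
After op 5 (home): buf='AQULWKNXM' cursor=0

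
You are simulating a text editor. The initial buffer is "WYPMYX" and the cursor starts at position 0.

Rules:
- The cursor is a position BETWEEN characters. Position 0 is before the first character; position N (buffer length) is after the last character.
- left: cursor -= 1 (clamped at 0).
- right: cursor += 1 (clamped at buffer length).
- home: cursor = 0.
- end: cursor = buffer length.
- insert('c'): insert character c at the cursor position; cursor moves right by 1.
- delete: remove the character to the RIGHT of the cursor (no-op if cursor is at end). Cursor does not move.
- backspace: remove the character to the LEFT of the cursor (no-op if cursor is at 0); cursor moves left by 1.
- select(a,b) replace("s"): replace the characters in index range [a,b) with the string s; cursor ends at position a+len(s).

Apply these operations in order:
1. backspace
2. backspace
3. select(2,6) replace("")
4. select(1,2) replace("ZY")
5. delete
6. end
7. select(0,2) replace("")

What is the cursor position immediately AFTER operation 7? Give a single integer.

After op 1 (backspace): buf='WYPMYX' cursor=0
After op 2 (backspace): buf='WYPMYX' cursor=0
After op 3 (select(2,6) replace("")): buf='WY' cursor=2
After op 4 (select(1,2) replace("ZY")): buf='WZY' cursor=3
After op 5 (delete): buf='WZY' cursor=3
After op 6 (end): buf='WZY' cursor=3
After op 7 (select(0,2) replace("")): buf='Y' cursor=0

Answer: 0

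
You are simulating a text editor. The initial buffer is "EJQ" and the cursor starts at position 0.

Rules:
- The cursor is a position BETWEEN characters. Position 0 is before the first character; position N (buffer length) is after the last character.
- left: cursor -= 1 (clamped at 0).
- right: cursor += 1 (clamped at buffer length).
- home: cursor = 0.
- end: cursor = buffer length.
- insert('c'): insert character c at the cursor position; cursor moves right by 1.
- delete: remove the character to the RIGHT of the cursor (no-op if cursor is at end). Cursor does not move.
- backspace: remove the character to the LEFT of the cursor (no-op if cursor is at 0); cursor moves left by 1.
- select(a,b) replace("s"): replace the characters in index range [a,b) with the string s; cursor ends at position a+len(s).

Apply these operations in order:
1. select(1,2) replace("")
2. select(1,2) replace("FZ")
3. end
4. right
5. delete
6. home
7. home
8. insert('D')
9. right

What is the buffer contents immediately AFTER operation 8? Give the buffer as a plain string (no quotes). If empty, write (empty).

After op 1 (select(1,2) replace("")): buf='EQ' cursor=1
After op 2 (select(1,2) replace("FZ")): buf='EFZ' cursor=3
After op 3 (end): buf='EFZ' cursor=3
After op 4 (right): buf='EFZ' cursor=3
After op 5 (delete): buf='EFZ' cursor=3
After op 6 (home): buf='EFZ' cursor=0
After op 7 (home): buf='EFZ' cursor=0
After op 8 (insert('D')): buf='DEFZ' cursor=1

Answer: DEFZ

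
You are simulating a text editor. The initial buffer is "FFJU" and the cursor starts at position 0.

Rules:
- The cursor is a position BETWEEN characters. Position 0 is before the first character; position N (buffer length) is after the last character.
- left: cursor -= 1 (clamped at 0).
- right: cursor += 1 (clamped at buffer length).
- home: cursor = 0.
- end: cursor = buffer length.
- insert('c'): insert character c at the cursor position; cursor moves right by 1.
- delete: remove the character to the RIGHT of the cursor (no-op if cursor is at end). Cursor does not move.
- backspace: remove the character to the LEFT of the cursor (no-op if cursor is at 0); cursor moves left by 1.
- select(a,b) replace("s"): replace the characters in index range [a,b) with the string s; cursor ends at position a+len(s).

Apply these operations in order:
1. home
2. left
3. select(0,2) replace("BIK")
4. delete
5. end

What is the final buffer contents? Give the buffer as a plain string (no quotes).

After op 1 (home): buf='FFJU' cursor=0
After op 2 (left): buf='FFJU' cursor=0
After op 3 (select(0,2) replace("BIK")): buf='BIKJU' cursor=3
After op 4 (delete): buf='BIKU' cursor=3
After op 5 (end): buf='BIKU' cursor=4

Answer: BIKU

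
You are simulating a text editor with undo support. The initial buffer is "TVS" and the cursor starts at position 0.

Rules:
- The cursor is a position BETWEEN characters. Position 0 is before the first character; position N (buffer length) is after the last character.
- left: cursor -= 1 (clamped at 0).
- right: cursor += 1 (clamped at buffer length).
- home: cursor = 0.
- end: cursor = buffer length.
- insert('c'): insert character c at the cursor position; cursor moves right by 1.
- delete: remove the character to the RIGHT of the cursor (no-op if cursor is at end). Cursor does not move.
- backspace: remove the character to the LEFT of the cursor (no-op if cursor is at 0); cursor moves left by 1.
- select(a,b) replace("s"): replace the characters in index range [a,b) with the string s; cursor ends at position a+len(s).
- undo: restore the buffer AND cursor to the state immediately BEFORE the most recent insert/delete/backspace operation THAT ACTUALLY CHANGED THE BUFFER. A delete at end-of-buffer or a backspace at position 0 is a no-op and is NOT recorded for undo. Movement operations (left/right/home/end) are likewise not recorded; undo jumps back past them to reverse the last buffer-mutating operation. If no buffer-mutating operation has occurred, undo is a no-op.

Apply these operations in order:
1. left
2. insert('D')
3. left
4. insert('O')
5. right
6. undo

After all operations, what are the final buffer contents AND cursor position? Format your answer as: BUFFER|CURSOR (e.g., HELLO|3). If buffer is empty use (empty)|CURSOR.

After op 1 (left): buf='TVS' cursor=0
After op 2 (insert('D')): buf='DTVS' cursor=1
After op 3 (left): buf='DTVS' cursor=0
After op 4 (insert('O')): buf='ODTVS' cursor=1
After op 5 (right): buf='ODTVS' cursor=2
After op 6 (undo): buf='DTVS' cursor=0

Answer: DTVS|0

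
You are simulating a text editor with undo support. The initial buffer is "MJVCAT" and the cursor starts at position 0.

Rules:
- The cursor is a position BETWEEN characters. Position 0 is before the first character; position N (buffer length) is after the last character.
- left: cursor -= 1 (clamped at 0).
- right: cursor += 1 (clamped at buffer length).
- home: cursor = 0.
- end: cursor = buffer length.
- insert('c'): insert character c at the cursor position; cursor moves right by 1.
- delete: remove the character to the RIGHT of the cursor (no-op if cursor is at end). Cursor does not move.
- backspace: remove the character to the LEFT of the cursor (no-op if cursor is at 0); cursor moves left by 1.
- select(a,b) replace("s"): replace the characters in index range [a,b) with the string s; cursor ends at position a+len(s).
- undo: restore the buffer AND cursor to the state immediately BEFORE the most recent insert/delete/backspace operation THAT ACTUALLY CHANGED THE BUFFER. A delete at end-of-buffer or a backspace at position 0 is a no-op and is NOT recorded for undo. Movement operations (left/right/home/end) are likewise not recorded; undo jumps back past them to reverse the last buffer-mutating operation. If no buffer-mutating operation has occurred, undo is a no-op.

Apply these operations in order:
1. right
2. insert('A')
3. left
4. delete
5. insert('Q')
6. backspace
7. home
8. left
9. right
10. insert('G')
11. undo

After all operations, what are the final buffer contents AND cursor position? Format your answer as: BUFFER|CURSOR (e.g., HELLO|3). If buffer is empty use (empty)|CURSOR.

Answer: MJVCAT|1

Derivation:
After op 1 (right): buf='MJVCAT' cursor=1
After op 2 (insert('A')): buf='MAJVCAT' cursor=2
After op 3 (left): buf='MAJVCAT' cursor=1
After op 4 (delete): buf='MJVCAT' cursor=1
After op 5 (insert('Q')): buf='MQJVCAT' cursor=2
After op 6 (backspace): buf='MJVCAT' cursor=1
After op 7 (home): buf='MJVCAT' cursor=0
After op 8 (left): buf='MJVCAT' cursor=0
After op 9 (right): buf='MJVCAT' cursor=1
After op 10 (insert('G')): buf='MGJVCAT' cursor=2
After op 11 (undo): buf='MJVCAT' cursor=1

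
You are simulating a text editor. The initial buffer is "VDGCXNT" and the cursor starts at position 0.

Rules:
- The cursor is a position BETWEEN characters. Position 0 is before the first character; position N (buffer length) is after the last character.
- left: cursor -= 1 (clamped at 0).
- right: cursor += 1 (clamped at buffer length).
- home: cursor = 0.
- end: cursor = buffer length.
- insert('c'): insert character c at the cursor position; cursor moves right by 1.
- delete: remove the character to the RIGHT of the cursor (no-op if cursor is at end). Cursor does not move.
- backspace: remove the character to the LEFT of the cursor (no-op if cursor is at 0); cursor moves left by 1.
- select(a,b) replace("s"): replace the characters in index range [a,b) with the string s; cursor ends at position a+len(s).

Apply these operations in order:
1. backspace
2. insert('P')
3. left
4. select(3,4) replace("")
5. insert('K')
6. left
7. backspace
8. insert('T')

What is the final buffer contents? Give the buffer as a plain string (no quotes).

Answer: PVTKCXNT

Derivation:
After op 1 (backspace): buf='VDGCXNT' cursor=0
After op 2 (insert('P')): buf='PVDGCXNT' cursor=1
After op 3 (left): buf='PVDGCXNT' cursor=0
After op 4 (select(3,4) replace("")): buf='PVDCXNT' cursor=3
After op 5 (insert('K')): buf='PVDKCXNT' cursor=4
After op 6 (left): buf='PVDKCXNT' cursor=3
After op 7 (backspace): buf='PVKCXNT' cursor=2
After op 8 (insert('T')): buf='PVTKCXNT' cursor=3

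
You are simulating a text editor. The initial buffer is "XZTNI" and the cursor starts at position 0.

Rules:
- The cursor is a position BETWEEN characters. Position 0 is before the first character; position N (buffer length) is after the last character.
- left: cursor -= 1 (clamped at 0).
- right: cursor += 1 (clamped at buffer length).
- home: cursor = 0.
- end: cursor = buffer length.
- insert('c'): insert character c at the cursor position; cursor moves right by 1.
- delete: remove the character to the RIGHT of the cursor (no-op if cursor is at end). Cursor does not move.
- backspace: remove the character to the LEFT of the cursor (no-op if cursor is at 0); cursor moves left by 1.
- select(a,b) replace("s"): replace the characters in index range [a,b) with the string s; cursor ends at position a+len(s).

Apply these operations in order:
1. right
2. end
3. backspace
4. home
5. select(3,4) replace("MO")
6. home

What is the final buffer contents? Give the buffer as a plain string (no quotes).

Answer: XZTMO

Derivation:
After op 1 (right): buf='XZTNI' cursor=1
After op 2 (end): buf='XZTNI' cursor=5
After op 3 (backspace): buf='XZTN' cursor=4
After op 4 (home): buf='XZTN' cursor=0
After op 5 (select(3,4) replace("MO")): buf='XZTMO' cursor=5
After op 6 (home): buf='XZTMO' cursor=0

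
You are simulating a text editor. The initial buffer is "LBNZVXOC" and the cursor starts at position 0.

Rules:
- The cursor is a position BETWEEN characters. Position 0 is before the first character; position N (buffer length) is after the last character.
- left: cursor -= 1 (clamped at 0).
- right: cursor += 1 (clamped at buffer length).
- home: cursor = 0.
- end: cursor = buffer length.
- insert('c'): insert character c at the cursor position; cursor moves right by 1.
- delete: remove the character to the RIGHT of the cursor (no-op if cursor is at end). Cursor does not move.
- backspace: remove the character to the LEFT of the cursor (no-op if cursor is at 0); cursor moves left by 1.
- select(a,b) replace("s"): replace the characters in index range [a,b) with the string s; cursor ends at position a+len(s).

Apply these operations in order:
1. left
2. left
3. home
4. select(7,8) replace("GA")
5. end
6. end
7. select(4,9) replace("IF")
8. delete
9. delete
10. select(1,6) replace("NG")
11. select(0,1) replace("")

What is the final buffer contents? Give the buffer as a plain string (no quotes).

After op 1 (left): buf='LBNZVXOC' cursor=0
After op 2 (left): buf='LBNZVXOC' cursor=0
After op 3 (home): buf='LBNZVXOC' cursor=0
After op 4 (select(7,8) replace("GA")): buf='LBNZVXOGA' cursor=9
After op 5 (end): buf='LBNZVXOGA' cursor=9
After op 6 (end): buf='LBNZVXOGA' cursor=9
After op 7 (select(4,9) replace("IF")): buf='LBNZIF' cursor=6
After op 8 (delete): buf='LBNZIF' cursor=6
After op 9 (delete): buf='LBNZIF' cursor=6
After op 10 (select(1,6) replace("NG")): buf='LNG' cursor=3
After op 11 (select(0,1) replace("")): buf='NG' cursor=0

Answer: NG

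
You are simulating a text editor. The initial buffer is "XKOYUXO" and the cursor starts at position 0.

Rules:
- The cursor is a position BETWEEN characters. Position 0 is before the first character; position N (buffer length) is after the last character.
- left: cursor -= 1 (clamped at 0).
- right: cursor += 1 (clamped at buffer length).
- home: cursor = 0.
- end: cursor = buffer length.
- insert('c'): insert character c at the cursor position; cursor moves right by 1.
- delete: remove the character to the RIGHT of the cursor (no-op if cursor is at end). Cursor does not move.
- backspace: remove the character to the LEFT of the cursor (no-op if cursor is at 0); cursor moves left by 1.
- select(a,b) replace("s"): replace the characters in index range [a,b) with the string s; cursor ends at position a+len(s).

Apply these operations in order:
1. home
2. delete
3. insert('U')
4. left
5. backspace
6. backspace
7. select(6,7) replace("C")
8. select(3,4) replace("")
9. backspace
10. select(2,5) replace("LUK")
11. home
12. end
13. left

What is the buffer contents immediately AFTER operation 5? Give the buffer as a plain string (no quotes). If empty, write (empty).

Answer: UKOYUXO

Derivation:
After op 1 (home): buf='XKOYUXO' cursor=0
After op 2 (delete): buf='KOYUXO' cursor=0
After op 3 (insert('U')): buf='UKOYUXO' cursor=1
After op 4 (left): buf='UKOYUXO' cursor=0
After op 5 (backspace): buf='UKOYUXO' cursor=0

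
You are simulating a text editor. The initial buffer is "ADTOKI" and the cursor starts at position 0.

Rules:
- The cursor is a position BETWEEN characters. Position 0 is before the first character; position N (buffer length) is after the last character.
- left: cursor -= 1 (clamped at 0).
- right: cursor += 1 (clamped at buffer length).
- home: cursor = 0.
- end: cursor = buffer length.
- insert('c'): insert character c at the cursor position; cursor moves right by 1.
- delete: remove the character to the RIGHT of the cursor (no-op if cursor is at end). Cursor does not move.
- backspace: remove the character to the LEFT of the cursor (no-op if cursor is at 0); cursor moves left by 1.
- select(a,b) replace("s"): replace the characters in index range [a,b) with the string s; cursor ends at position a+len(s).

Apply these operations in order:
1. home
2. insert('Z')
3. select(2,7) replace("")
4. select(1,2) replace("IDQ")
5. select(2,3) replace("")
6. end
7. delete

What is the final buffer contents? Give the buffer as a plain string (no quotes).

After op 1 (home): buf='ADTOKI' cursor=0
After op 2 (insert('Z')): buf='ZADTOKI' cursor=1
After op 3 (select(2,7) replace("")): buf='ZA' cursor=2
After op 4 (select(1,2) replace("IDQ")): buf='ZIDQ' cursor=4
After op 5 (select(2,3) replace("")): buf='ZIQ' cursor=2
After op 6 (end): buf='ZIQ' cursor=3
After op 7 (delete): buf='ZIQ' cursor=3

Answer: ZIQ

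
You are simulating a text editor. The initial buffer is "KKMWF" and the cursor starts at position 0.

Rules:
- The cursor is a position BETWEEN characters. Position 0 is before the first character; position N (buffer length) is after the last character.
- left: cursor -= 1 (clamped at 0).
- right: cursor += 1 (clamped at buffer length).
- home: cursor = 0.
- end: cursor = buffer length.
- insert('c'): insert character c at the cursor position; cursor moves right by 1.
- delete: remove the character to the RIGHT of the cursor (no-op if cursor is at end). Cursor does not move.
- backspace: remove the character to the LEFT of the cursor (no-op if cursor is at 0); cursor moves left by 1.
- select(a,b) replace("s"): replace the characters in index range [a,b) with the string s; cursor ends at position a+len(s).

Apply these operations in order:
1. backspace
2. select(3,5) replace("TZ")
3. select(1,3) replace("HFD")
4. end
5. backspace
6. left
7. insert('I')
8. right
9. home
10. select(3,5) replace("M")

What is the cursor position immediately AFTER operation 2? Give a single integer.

Answer: 5

Derivation:
After op 1 (backspace): buf='KKMWF' cursor=0
After op 2 (select(3,5) replace("TZ")): buf='KKMTZ' cursor=5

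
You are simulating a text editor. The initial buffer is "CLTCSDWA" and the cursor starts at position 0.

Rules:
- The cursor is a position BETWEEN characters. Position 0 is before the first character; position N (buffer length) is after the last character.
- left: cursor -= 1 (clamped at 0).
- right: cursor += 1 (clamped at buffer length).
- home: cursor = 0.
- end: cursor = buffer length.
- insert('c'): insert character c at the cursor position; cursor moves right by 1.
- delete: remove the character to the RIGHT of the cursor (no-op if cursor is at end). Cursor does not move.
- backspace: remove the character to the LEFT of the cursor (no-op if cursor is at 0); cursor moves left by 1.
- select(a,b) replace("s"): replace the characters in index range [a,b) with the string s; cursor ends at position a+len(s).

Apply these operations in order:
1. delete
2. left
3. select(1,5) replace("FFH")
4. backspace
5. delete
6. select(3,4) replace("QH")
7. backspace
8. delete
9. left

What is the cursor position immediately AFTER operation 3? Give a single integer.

After op 1 (delete): buf='LTCSDWA' cursor=0
After op 2 (left): buf='LTCSDWA' cursor=0
After op 3 (select(1,5) replace("FFH")): buf='LFFHWA' cursor=4

Answer: 4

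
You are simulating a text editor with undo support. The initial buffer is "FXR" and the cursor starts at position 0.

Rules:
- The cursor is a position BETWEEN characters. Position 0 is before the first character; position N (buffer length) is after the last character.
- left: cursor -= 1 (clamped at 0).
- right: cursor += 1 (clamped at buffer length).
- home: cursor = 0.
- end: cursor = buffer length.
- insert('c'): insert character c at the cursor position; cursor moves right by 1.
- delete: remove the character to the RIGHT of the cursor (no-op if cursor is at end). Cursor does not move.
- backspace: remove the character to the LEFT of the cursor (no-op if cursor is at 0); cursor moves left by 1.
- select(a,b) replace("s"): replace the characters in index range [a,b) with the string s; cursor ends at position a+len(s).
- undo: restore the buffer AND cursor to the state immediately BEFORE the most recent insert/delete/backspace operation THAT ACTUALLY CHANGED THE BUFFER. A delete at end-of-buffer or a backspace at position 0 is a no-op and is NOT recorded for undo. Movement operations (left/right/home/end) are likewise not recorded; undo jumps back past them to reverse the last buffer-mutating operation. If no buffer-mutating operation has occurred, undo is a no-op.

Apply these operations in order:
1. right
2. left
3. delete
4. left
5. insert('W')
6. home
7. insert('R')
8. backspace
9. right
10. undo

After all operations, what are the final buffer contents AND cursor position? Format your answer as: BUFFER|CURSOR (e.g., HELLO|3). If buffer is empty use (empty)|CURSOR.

After op 1 (right): buf='FXR' cursor=1
After op 2 (left): buf='FXR' cursor=0
After op 3 (delete): buf='XR' cursor=0
After op 4 (left): buf='XR' cursor=0
After op 5 (insert('W')): buf='WXR' cursor=1
After op 6 (home): buf='WXR' cursor=0
After op 7 (insert('R')): buf='RWXR' cursor=1
After op 8 (backspace): buf='WXR' cursor=0
After op 9 (right): buf='WXR' cursor=1
After op 10 (undo): buf='RWXR' cursor=1

Answer: RWXR|1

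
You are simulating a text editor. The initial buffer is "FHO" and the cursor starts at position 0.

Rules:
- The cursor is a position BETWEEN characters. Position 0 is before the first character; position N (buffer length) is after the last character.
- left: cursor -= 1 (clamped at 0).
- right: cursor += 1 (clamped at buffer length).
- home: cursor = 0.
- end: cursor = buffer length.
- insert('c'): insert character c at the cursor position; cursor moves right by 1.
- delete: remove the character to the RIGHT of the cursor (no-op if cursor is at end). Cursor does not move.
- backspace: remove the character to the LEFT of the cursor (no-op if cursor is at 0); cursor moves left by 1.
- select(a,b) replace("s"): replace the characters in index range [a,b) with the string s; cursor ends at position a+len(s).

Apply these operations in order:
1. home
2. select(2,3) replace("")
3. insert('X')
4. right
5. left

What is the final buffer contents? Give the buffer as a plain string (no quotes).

After op 1 (home): buf='FHO' cursor=0
After op 2 (select(2,3) replace("")): buf='FH' cursor=2
After op 3 (insert('X')): buf='FHX' cursor=3
After op 4 (right): buf='FHX' cursor=3
After op 5 (left): buf='FHX' cursor=2

Answer: FHX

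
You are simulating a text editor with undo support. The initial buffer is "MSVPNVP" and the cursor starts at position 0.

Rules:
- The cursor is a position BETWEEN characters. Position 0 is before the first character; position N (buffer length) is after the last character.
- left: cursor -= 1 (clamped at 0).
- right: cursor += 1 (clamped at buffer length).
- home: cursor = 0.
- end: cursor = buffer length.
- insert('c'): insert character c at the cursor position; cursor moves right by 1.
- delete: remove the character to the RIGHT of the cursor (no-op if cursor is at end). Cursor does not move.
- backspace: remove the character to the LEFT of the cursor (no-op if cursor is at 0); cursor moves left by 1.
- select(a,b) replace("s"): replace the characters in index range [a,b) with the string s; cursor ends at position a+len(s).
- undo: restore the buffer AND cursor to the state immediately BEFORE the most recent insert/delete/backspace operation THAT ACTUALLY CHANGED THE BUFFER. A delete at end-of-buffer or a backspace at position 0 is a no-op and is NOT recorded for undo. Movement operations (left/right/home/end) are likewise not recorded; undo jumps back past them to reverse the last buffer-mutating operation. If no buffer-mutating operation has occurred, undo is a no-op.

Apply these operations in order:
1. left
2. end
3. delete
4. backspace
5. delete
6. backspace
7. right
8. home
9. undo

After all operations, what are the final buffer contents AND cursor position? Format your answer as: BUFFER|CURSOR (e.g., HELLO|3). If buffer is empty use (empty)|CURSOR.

Answer: MSVPNV|6

Derivation:
After op 1 (left): buf='MSVPNVP' cursor=0
After op 2 (end): buf='MSVPNVP' cursor=7
After op 3 (delete): buf='MSVPNVP' cursor=7
After op 4 (backspace): buf='MSVPNV' cursor=6
After op 5 (delete): buf='MSVPNV' cursor=6
After op 6 (backspace): buf='MSVPN' cursor=5
After op 7 (right): buf='MSVPN' cursor=5
After op 8 (home): buf='MSVPN' cursor=0
After op 9 (undo): buf='MSVPNV' cursor=6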